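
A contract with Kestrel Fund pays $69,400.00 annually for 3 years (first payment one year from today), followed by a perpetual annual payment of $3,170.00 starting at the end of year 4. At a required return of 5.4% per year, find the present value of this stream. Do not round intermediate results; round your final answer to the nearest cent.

PV of 3-year annuity: $69,400.00 × [1 − (1+0.054)^−3] / 0.054 = 187585.74211
Perpetuity value at year 3: $3,170.00 / 0.054 = 58703.70370
PV of perpetuity: 58703.70370 / (1+0.054)^3 = 50135.30597
Total PV = 187585.74211 + 50135.30597 = 237721.04808

$237721.05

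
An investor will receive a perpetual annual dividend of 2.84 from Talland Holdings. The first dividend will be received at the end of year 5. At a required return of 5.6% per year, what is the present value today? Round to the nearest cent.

Value at end of year 4: C / r = 2.84 / 0.056 = 50.7143
Discount to today: PV = 50.7143 / (1 + 0.056)^4 = 50.7143 / 1.243528 = 40.78

40.78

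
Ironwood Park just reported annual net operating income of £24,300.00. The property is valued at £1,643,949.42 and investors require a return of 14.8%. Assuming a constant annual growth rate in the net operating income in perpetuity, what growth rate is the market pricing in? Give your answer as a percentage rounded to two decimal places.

13.13%

P = D₀(1+g)/(r−g) ⇒ P(r−g) = D₀(1+g) ⇒ g(P+D₀) = P·r − D₀
g = (P·r − D₀)/(P + D₀) = (£1,643,949.42×0.148 − £24,300.00) / (£1,643,949.42 + £24,300.00) = 0.131278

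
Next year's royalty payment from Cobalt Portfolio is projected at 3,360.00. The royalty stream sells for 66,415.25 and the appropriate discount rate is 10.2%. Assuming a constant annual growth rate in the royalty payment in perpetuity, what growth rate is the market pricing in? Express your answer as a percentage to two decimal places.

5.14%

P = D₁/(r−g) ⇒ g = r − D₁/P = 0.102 − 3,360.00/66,415.25 = 0.051409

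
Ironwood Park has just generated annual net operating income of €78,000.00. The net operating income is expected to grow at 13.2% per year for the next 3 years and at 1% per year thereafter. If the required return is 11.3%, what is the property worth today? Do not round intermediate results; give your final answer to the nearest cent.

€1046777.82

D_1 = 88296.00000
D_2 = 99951.07200
D_3 = 113144.61350
Terminal value at year 3: TV = D_3×(1+g_2)/(r−g_2) = 114276.05964/0.103 = 1109476.30718
P_0 = D_1/(1+r)^1 + D_2/(1+r)^2 + D_3/(1+r)^3 + TV/(1+r)^3
    = 79331.53639 + 80685.80341 + 82063.18909 + 804697.29107 = 1046777.81995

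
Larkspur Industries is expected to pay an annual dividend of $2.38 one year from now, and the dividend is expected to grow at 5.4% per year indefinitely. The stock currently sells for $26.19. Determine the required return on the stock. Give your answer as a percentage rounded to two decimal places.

14.49%

P = D₁/(r − g) ⇒ r = D₁/P + g = $2.3800/$26.19 + 0.054 = 0.090874 + 0.054 = 0.144874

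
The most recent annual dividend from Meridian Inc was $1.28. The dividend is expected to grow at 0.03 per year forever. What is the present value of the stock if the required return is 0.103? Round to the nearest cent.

D₁ = D₀ × (1 + g) = $1.28 × 1.03 = $1.3184
Growing perpetuity: P = D₁ / (r − g) = $1.3184 / (0.103 − 0.03) = $18.06

$18.06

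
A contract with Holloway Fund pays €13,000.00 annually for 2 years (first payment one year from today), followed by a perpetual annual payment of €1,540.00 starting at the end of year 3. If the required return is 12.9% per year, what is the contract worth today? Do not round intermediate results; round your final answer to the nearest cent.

€31079.33

PV of 2-year annuity: €13,000.00 × [1 − (1+0.129)^−2] / 0.129 = 21713.56484
Perpetuity value at year 2: €1,540.00 / 0.129 = 11937.98450
PV of perpetuity: 11937.98450 / (1+0.129)^2 = 9365.76220
Total PV = 21713.56484 + 9365.76220 = 31079.32704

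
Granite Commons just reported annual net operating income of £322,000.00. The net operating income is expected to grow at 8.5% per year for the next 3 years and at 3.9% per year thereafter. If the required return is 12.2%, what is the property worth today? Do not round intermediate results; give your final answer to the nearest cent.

D_1 = 349370.00000
D_2 = 379066.45000
D_3 = 411287.09825
Terminal value at year 3: TV = D_3×(1+g_2)/(r−g_2) = 427327.29508/0.083 = 5148521.62749
P_0 = D_1/(1+r)^1 + D_2/(1+r)^2 + D_3/(1+r)^3 + TV/(1+r)^3
    = 311381.46168 + 301113.08905 + 291183.33478 + 3645054.03417 = 4548731.91968

£4548731.92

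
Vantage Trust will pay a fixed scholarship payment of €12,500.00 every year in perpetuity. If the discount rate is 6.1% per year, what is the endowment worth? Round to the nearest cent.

€204918.03

Level perpetuity: PV = C / r = €12,500.00 / 0.061 = €204,918.03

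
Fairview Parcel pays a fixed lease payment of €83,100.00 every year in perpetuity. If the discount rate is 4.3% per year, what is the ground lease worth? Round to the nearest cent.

€1932558.14

Level perpetuity: PV = C / r = €83,100.00 / 0.043 = €1,932,558.14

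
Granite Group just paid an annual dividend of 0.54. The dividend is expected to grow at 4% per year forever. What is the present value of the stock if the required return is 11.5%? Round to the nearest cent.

7.49

D₁ = D₀ × (1 + g) = 0.54 × 1.04 = 0.5616
Growing perpetuity: P = D₁ / (r − g) = 0.5616 / (0.115 − 0.04) = 7.49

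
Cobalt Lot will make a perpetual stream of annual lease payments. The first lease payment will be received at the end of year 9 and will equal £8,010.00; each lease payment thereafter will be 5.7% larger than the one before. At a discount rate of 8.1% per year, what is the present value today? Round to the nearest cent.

£178984.62

Value at end of year 8: C₁ / (r − g) = £8,010.00 / (0.081 − 0.057) = £333,750.0000
Discount to today: PV = £333,750.0000 / (1 + 0.081)^8 = £333,750.0000 / 1.864685 = £178,984.62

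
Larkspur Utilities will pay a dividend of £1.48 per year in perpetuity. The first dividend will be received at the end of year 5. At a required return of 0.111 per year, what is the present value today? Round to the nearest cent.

Value at end of year 4: C / r = £1.48 / 0.111 = £13.3333
Discount to today: PV = £13.3333 / (1 + 0.111)^4 = £13.3333 / 1.523548 = £8.75

£8.75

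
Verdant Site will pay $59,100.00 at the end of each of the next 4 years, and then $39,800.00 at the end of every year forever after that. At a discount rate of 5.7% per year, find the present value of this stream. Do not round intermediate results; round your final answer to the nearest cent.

PV of 4-year annuity: $59,100.00 × [1 − (1+0.057)^−4] / 0.057 = 206202.42090
Perpetuity value at year 4: $39,800.00 / 0.057 = 698245.61404
PV of perpetuity: 698245.61404 / (1+0.057)^4 = 559381.71638
Total PV = 206202.42090 + 559381.71638 = 765584.13727

$765584.14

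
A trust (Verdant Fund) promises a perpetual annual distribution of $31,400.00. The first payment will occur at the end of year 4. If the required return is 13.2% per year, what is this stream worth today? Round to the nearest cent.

$163989.65

Value at end of year 3: C / r = $31,400.00 / 0.132 = $237,878.7879
Discount to today: PV = $237,878.7879 / (1 + 0.132)^3 = $237,878.7879 / 1.450572 = $163,989.65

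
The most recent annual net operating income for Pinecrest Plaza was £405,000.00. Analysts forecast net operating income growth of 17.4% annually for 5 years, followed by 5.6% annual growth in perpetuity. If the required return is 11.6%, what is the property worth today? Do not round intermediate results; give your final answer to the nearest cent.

£11546530.08

D_1 = 475470.00000
D_2 = 558201.78000
D_3 = 655328.88972
D_4 = 769356.11653
D_5 = 903224.08081
Terminal value at year 5: TV = D_5×(1+g_2)/(r−g_2) = 953804.62933/0.06 = 15896743.82222
P_0 = D_1/(1+r)^1 + D_2/(1+r)^2 + D_3/(1+r)^3 + D_4/(1+r)^4 + D_5/(1+r)^5 + TV/(1+r)^5
    = 426048.38710 + 448190.68678 + 471483.75115 + 495987.38696 + 521764.50923 + 9183055.36237 = 11546530.08359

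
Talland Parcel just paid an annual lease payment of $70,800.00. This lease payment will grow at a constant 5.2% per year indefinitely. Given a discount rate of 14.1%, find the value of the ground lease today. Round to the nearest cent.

D₁ = D₀ × (1 + g) = $70,800.00 × 1.052 = $74,481.6000
Growing perpetuity: P = D₁ / (r − g) = $74,481.6000 / (0.141 − 0.052) = $836,871.91

$836871.91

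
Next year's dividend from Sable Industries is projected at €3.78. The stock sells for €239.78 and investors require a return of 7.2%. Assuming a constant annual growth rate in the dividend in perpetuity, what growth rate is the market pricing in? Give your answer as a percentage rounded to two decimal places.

P = D₁/(r−g) ⇒ g = r − D₁/P = 0.072 − €3.78/€239.78 = 0.056236

5.62%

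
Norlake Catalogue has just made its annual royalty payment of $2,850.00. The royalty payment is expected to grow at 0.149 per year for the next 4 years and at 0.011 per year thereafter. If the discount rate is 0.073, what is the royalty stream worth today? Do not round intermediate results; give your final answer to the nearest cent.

$74672.99

D_1 = 3274.65000
D_2 = 3762.57285
D_3 = 4323.19620
D_4 = 4967.35244
Terminal value at year 4: TV = D_4×(1+g_2)/(r−g_2) = 5021.99332/0.062 = 80999.89219
P_0 = D_1/(1+r)^1 + D_2/(1+r)^2 + D_3/(1+r)^3 + D_4/(1+r)^4 + TV/(1+r)^4
    = 3051.86393 + 3268.02578 + 3499.49825 + 3747.36578 + 61106.23881 = 74672.99255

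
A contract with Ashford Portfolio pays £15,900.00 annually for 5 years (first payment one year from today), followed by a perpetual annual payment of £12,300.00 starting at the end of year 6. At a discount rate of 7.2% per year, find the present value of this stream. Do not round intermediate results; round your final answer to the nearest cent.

PV of 5-year annuity: £15,900.00 × [1 − (1+0.072)^−5] / 0.072 = 64845.50886
Perpetuity value at year 5: £12,300.00 / 0.072 = 170833.33333
PV of perpetuity: 170833.33333 / (1+0.072)^5 = 120669.82648
Total PV = 64845.50886 + 120669.82648 = 185515.33534

£185515.34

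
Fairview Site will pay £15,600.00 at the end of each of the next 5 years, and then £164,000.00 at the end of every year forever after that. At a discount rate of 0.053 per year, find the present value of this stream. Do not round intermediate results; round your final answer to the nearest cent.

PV of 5-year annuity: £15,600.00 × [1 − (1+0.053)^−5] / 0.053 = 66983.38551
Perpetuity value at year 5: £164,000.00 / 0.053 = 3094339.62264
PV of perpetuity: 3094339.62264 / (1+0.053)^5 = 2390155.31339
Total PV = 66983.38551 + 2390155.31339 = 2457138.69890

£2457138.70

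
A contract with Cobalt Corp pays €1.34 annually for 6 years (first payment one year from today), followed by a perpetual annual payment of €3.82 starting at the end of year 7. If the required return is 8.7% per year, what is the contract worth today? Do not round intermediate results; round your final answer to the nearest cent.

€32.68

PV of 6-year annuity: €1.34 × [1 − (1+0.087)^−6] / 0.087 = 6.06528
Perpetuity value at year 6: €3.82 / 0.087 = 43.90805
PV of perpetuity: 43.90805 / (1+0.087)^6 = 26.61747
Total PV = 6.06528 + 26.61747 = 32.68275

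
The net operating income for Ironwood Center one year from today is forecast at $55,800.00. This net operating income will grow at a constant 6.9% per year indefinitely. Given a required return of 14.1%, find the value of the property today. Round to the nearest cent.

$775000.00

Growing perpetuity: P = D₁ / (r − g) = $55,800.0000 / (0.141 − 0.069) = $775,000.00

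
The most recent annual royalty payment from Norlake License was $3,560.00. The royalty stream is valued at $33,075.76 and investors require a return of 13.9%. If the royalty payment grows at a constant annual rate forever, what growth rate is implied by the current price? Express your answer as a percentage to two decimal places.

P = D₀(1+g)/(r−g) ⇒ P(r−g) = D₀(1+g) ⇒ g(P+D₀) = P·r − D₀
g = (P·r − D₀)/(P + D₀) = ($33,075.76×0.139 − $3,560.00) / ($33,075.76 + $3,560.00) = 0.028320

2.83%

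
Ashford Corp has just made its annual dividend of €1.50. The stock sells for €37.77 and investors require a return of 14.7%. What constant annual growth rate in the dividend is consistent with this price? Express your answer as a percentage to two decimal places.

10.32%

P = D₀(1+g)/(r−g) ⇒ P(r−g) = D₀(1+g) ⇒ g(P+D₀) = P·r − D₀
g = (P·r − D₀)/(P + D₀) = (€37.77×0.147 − €1.50) / (€37.77 + €1.50) = 0.103188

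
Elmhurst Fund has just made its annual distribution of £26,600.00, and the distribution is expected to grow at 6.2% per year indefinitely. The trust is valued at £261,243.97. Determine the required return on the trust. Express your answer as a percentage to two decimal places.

17.01%

D₁ = £26,600.00 × 1.062 = £28,249.2000
P = D₁/(r − g) ⇒ r = D₁/P + g = £28,249.2000/£261,243.97 + 0.062 = 0.108133 + 0.062 = 0.170133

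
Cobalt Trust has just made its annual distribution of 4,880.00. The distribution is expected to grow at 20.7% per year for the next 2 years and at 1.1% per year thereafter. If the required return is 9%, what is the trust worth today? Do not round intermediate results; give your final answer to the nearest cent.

D_1 = 5890.16000
D_2 = 7109.42312
Terminal value at year 2: TV = D_2×(1+g_2)/(r−g_2) = 7187.62677/0.079 = 90982.61740
P_0 = D_1/(1+r)^1 + D_2/(1+r)^2 + TV/(1+r)^2
    = 5403.81651 + 5983.85920 + 76578.24880 = 87965.92452

87965.92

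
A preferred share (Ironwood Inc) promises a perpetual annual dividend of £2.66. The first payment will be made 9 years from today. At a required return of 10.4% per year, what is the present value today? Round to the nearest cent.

£11.59

Value at end of year 8: C / r = £2.66 / 0.104 = £25.5769
Discount to today: PV = £25.5769 / (1 + 0.104)^8 = £25.5769 / 2.206747 = £11.59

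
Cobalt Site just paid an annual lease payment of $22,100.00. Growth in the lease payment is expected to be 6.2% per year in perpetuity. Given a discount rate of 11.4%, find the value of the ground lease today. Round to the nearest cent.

$451350.00

D₁ = D₀ × (1 + g) = $22,100.00 × 1.062 = $23,470.2000
Growing perpetuity: P = D₁ / (r − g) = $23,470.2000 / (0.114 − 0.062) = $451,350.00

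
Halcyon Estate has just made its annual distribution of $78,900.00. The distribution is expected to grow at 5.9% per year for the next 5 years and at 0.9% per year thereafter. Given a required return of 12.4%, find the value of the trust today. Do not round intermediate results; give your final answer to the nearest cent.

D_1 = 83555.10000
D_2 = 88484.85090
D_3 = 93705.45710
D_4 = 99234.07907
D_5 = 105088.88974
Terminal value at year 5: TV = D_5×(1+g_2)/(r−g_2) = 106034.68975/0.115 = 922040.78039
P_0 = D_1/(1+r)^1 + D_2/(1+r)^2 + D_3/(1+r)^3 + D_4/(1+r)^4 + D_5/(1+r)^5 + TV/(1+r)^5
    = 74337.27758 + 70038.41366 + 65988.14953 + 62172.10885 + 58576.74669 + 513947.28179 = 845059.97810

$845059.98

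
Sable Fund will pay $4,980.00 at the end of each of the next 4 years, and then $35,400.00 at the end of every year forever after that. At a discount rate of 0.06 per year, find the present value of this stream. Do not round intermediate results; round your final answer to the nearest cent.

$484591.49

PV of 4-year annuity: $4,980.00 × [1 − (1+0.06)^−4] / 0.06 = 17256.22595
Perpetuity value at year 4: $35,400.00 / 0.06 = 590000.00000
PV of perpetuity: 590000.00000 / (1+0.06)^4 = 467335.26131
Total PV = 17256.22595 + 467335.26131 = 484591.48726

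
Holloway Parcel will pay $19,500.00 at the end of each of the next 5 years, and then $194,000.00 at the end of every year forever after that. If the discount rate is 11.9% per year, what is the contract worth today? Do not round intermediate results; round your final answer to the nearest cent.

PV of 5-year annuity: $19,500.00 × [1 − (1+0.119)^−5] / 0.119 = 70467.62345
Perpetuity value at year 5: $194,000.00 / 0.119 = 1630252.10084
PV of perpetuity: 1630252.10084 / (1+0.119)^5 = 929189.59059
Total PV = 70467.62345 + 929189.59059 = 999657.21404

$999657.21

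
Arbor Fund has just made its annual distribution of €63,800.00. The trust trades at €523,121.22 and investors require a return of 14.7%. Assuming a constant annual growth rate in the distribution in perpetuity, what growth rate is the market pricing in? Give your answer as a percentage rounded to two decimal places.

2.23%

P = D₀(1+g)/(r−g) ⇒ P(r−g) = D₀(1+g) ⇒ g(P+D₀) = P·r − D₀
g = (P·r − D₀)/(P + D₀) = (€523,121.22×0.147 − €63,800.00) / (€523,121.22 + €63,800.00) = 0.022318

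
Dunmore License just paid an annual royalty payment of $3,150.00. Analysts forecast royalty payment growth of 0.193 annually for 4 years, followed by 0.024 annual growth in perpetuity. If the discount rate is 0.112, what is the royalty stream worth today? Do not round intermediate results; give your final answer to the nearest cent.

D_1 = 3757.95000
D_2 = 4483.23435
D_3 = 5348.49858
D_4 = 6380.75881
Terminal value at year 4: TV = D_4×(1+g_2)/(r−g_2) = 6533.89702/0.088 = 74248.82974
P_0 = D_1/(1+r)^1 + D_2/(1+r)^2 + D_3/(1+r)^3 + D_4/(1+r)^4 + TV/(1+r)^4
    = 3379.45144 + 3625.61652 + 3889.71268 + 4173.04607 + 48559.08156 = 63626.90827

$63626.91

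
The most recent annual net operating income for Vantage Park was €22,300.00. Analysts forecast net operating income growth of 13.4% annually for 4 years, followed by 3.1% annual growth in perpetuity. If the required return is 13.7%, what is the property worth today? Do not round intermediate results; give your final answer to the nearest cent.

€303232.09

D_1 = 25288.20000
D_2 = 28676.81880
D_3 = 32519.51252
D_4 = 36877.12720
Terminal value at year 4: TV = D_4×(1+g_2)/(r−g_2) = 38020.31814/0.106 = 358682.24660
P_0 = D_1/(1+r)^1 + D_2/(1+r)^2 + D_3/(1+r)^3 + D_4/(1+r)^4 + TV/(1+r)^4
    = 22241.16095 + 22182.47715 + 22123.94818 + 22065.57365 + 214618.92862 = 303232.08856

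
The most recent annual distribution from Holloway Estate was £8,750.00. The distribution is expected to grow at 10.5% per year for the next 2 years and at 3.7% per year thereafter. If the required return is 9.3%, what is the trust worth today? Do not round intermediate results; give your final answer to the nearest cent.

D_1 = 9668.75000
D_2 = 10683.96875
Terminal value at year 2: TV = D_2×(1+g_2)/(r−g_2) = 11079.27559/0.056 = 197844.20703
P_0 = D_1/(1+r)^1 + D_2/(1+r)^2 + TV/(1+r)^2
    = 8846.06587 + 8943.18645 + 165608.64909 = 183397.90142

£183397.90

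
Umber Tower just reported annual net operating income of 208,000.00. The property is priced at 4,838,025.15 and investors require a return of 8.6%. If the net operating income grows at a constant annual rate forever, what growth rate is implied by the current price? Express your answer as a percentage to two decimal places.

P = D₀(1+g)/(r−g) ⇒ P(r−g) = D₀(1+g) ⇒ g(P+D₀) = P·r − D₀
g = (P·r − D₀)/(P + D₀) = (4,838,025.15×0.086 − 208,000.00) / (4,838,025.15 + 208,000.00) = 0.041234

4.12%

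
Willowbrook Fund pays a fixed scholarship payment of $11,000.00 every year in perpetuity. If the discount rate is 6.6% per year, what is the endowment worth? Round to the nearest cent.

$166666.67

Level perpetuity: PV = C / r = $11,000.00 / 0.066 = $166,666.67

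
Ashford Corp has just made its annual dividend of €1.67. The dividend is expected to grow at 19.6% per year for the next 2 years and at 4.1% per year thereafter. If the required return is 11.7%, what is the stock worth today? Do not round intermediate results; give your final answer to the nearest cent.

€29.93

D_1 = 1.99732
D_2 = 2.38879
Terminal value at year 2: TV = D_2×(1+g_2)/(r−g_2) = 2.48674/0.076 = 32.72020
P_0 = D_1/(1+r)^1 + D_2/(1+r)^2 + TV/(1+r)^2
    = 1.78811 + 1.91458 + 26.22465 = 29.92733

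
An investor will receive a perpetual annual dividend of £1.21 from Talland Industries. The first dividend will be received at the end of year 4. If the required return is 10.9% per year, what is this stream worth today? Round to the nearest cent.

Value at end of year 3: C / r = £1.21 / 0.109 = £11.1009
Discount to today: PV = £11.1009 / (1 + 0.109)^3 = £11.1009 / 1.363938 = £8.14

£8.14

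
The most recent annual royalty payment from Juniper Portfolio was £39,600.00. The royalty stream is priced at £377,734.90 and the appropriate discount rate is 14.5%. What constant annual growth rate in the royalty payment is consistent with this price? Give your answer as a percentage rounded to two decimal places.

P = D₀(1+g)/(r−g) ⇒ P(r−g) = D₀(1+g) ⇒ g(P+D₀) = P·r − D₀
g = (P·r − D₀)/(P + D₀) = (£377,734.90×0.145 − £39,600.00) / (£377,734.90 + £39,600.00) = 0.036353

3.64%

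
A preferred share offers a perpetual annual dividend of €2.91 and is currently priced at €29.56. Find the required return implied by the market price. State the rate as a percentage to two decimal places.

P = C/r ⇒ r = C/P = €2.91/€29.56 = 0.098444

9.84%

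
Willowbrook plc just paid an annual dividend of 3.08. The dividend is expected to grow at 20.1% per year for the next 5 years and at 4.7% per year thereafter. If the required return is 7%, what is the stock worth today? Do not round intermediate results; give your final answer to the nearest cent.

271.85

D_1 = 3.69908
D_2 = 4.44260
D_3 = 5.33556
D_4 = 6.40800
D_5 = 7.69601
Terminal value at year 5: TV = D_5×(1+g_2)/(r−g_2) = 8.05772/0.023 = 350.33586
P_0 = D_1/(1+r)^1 + D_2/(1+r)^2 + D_3/(1+r)^3 + D_4/(1+r)^4 + D_5/(1+r)^5 + TV/(1+r)^5
    = 3.45708 + 3.88033 + 4.35540 + 4.88864 + 5.48715 + 249.78463 = 271.85324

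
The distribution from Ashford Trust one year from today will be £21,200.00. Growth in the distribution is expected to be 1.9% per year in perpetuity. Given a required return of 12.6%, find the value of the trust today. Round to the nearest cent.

Growing perpetuity: P = D₁ / (r − g) = £21,200.0000 / (0.126 − 0.019) = £198,130.84

£198130.84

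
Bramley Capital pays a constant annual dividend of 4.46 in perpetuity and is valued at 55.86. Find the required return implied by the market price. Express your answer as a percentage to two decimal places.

P = C/r ⇒ r = C/P = 4.46/55.86 = 0.079842

7.98%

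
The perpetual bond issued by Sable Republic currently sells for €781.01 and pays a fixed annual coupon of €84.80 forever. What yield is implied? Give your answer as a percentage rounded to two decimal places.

10.86%

P = C/r ⇒ r = C/P = €84.80/€781.01 = 0.108577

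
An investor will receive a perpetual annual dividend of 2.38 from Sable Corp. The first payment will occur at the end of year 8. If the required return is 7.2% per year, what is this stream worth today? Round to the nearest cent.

Value at end of year 7: C / r = 2.38 / 0.072 = 33.0556
Discount to today: PV = 33.0556 / (1 + 0.072)^7 = 33.0556 / 1.626910 = 20.32

20.32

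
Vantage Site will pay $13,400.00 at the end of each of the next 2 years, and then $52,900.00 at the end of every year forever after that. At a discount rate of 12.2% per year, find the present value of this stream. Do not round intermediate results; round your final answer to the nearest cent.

PV of 2-year annuity: $13,400.00 × [1 − (1+0.122)^−2] / 0.122 = 22587.30749
Perpetuity value at year 2: $52,900.00 / 0.122 = 433606.55738
PV of perpetuity: 433606.55738 / (1+0.122)^2 = 344437.26140
Total PV = 22587.30749 + 344437.26140 = 367024.56889

$367024.57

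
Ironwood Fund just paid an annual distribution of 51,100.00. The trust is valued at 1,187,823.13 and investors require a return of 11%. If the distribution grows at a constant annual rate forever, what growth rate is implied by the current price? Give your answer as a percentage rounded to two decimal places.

P = D₀(1+g)/(r−g) ⇒ P(r−g) = D₀(1+g) ⇒ g(P+D₀) = P·r − D₀
g = (P·r − D₀)/(P + D₀) = (1,187,823.13×0.11 − 51,100.00) / (1,187,823.13 + 51,100.00) = 0.064217

6.42%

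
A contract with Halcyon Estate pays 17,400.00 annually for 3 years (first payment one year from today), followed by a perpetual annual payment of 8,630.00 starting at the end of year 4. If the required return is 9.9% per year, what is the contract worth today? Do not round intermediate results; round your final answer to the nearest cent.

109019.86

PV of 3-year annuity: 17,400.00 × [1 − (1+0.099)^−3] / 0.099 = 43347.51757
Perpetuity value at year 3: 8,630.00 / 0.099 = 87171.71717
PV of perpetuity: 87171.71717 / (1+0.099)^3 = 65672.34495
Total PV = 43347.51757 + 65672.34495 = 109019.86252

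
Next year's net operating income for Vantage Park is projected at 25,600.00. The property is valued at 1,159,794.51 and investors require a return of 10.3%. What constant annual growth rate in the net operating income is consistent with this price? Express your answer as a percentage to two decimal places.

P = D₁/(r−g) ⇒ g = r − D₁/P = 0.103 − 25,600.00/1,159,794.51 = 0.080927

8.09%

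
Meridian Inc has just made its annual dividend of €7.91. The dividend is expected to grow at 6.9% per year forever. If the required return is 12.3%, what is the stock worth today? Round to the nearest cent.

D₁ = D₀ × (1 + g) = €7.91 × 1.069 = €8.4558
Growing perpetuity: P = D₁ / (r − g) = €8.4558 / (0.123 − 0.069) = €156.59

€156.59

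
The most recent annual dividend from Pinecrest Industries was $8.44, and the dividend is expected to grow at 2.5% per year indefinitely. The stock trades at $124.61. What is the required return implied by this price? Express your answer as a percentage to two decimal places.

9.44%

D₁ = $8.44 × 1.025 = $8.6510
P = D₁/(r − g) ⇒ r = D₁/P + g = $8.6510/$124.61 + 0.025 = 0.069425 + 0.025 = 0.094425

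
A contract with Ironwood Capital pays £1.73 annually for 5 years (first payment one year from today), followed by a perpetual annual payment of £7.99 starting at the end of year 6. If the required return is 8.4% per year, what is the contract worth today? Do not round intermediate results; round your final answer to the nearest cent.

PV of 5-year annuity: £1.73 × [1 − (1+0.084)^−5] / 0.084 = 6.83518
Perpetuity value at year 5: £7.99 / 0.084 = 95.11905
PV of perpetuity: 95.11905 / (1+0.084)^5 = 63.55081
Total PV = 6.83518 + 63.55081 = 70.38598

£70.39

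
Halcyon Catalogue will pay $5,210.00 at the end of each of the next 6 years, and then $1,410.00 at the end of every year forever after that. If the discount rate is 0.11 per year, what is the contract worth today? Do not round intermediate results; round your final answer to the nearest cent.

$28894.23

PV of 6-year annuity: $5,210.00 × [1 − (1+0.11)^−6] / 0.11 = 22041.10222
Perpetuity value at year 6: $1,410.00 / 0.11 = 12818.18182
PV of perpetuity: 12818.18182 / (1+0.11)^6 = 6853.12344
Total PV = 22041.10222 + 6853.12344 = 28894.22566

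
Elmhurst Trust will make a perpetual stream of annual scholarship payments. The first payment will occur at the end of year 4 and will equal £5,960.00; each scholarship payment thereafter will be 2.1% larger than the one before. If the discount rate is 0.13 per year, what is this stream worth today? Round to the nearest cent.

£37895.22

Value at end of year 3: C₁ / (r − g) = £5,960.00 / (0.13 − 0.021) = £54,678.8991
Discount to today: PV = £54,678.8991 / (1 + 0.13)^3 = £54,678.8991 / 1.442897 = £37,895.22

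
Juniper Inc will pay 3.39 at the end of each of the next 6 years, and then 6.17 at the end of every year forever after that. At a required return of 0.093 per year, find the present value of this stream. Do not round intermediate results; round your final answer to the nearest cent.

PV of 6-year annuity: 3.39 × [1 − (1+0.093)^−6] / 0.093 = 15.07220
Perpetuity value at year 6: 6.17 / 0.093 = 66.34409
PV of perpetuity: 66.34409 / (1+0.093)^6 = 38.91179
Total PV = 15.07220 + 38.91179 = 53.98399

53.98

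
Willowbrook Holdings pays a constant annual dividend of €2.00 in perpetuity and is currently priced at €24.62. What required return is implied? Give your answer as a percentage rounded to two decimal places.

P = C/r ⇒ r = C/P = €2.00/€24.62 = 0.081235

8.12%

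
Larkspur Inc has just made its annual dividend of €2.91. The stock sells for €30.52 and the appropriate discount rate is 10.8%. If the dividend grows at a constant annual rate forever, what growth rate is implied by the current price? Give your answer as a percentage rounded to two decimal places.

1.16%

P = D₀(1+g)/(r−g) ⇒ P(r−g) = D₀(1+g) ⇒ g(P+D₀) = P·r − D₀
g = (P·r − D₀)/(P + D₀) = (€30.52×0.108 − €2.91) / (€30.52 + €2.91) = 0.011551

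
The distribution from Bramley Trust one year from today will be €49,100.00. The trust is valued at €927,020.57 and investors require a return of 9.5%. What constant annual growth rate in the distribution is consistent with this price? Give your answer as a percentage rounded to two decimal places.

4.20%

P = D₁/(r−g) ⇒ g = r − D₁/P = 0.095 − €49,100.00/€927,020.57 = 0.042035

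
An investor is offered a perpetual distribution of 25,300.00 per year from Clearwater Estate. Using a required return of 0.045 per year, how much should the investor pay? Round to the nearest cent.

Level perpetuity: PV = C / r = 25,300.00 / 0.045 = 562,222.22

562222.22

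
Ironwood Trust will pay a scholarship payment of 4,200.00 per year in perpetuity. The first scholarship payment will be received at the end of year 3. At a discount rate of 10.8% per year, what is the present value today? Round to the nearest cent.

Value at end of year 2: C / r = 4,200.00 / 0.108 = 38,888.8889
Discount to today: PV = 38,888.8889 / (1 + 0.108)^2 = 38,888.8889 / 1.227664 = 31,677.14

31677.14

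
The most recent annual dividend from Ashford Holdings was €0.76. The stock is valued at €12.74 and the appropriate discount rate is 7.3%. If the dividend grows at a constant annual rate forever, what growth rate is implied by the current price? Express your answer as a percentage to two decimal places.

P = D₀(1+g)/(r−g) ⇒ P(r−g) = D₀(1+g) ⇒ g(P+D₀) = P·r − D₀
g = (P·r − D₀)/(P + D₀) = (€12.74×0.073 − €0.76) / (€12.74 + €0.76) = 0.012594

1.26%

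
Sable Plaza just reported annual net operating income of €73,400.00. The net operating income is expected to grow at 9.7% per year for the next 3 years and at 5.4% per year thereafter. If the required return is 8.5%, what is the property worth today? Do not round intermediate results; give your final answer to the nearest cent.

€2804429.29

D_1 = 80519.80000
D_2 = 88330.22060
D_3 = 96898.25200
Terminal value at year 3: TV = D_3×(1+g_2)/(r−g_2) = 102130.75761/0.031 = 3294540.56794
P_0 = D_1/(1+r)^1 + D_2/(1+r)^2 + D_3/(1+r)^3 + TV/(1+r)^3
    = 74211.79724 + 75032.57287 + 75862.42621 + 2579322.49125 = 2804429.28757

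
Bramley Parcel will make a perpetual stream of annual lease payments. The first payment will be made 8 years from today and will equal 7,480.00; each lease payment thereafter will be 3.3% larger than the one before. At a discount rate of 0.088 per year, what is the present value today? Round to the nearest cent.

75359.26

Value at end of year 7: C₁ / (r − g) = 7,480.00 / (0.088 − 0.033) = 136,000.0000
Discount to today: PV = 136,000.0000 / (1 + 0.088)^7 = 136,000.0000 / 1.804689 = 75,359.26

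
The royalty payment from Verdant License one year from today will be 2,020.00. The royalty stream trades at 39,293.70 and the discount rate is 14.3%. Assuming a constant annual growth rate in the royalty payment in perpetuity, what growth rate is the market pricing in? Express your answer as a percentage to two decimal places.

P = D₁/(r−g) ⇒ g = r − D₁/P = 0.143 − 2,020.00/39,293.70 = 0.091592

9.16%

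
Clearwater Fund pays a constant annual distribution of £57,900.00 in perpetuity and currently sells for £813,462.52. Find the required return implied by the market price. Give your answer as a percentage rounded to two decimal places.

7.12%

P = C/r ⇒ r = C/P = £57,900.00/£813,462.52 = 0.071177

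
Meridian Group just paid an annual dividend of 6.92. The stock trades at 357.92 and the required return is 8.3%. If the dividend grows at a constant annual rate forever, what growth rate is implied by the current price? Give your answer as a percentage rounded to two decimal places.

6.25%

P = D₀(1+g)/(r−g) ⇒ P(r−g) = D₀(1+g) ⇒ g(P+D₀) = P·r − D₀
g = (P·r − D₀)/(P + D₀) = (357.92×0.083 − 6.92) / (357.92 + 6.92) = 0.062459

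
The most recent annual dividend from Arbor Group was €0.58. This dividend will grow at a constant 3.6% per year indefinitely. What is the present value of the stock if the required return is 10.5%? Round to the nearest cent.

D₁ = D₀ × (1 + g) = €0.58 × 1.036 = €0.6009
Growing perpetuity: P = D₁ / (r − g) = €0.6009 / (0.105 − 0.036) = €8.71

€8.71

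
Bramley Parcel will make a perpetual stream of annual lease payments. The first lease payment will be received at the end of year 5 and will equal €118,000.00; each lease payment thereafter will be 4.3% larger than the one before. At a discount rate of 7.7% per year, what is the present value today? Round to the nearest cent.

Value at end of year 4: C₁ / (r − g) = €118,000.00 / (0.077 − 0.043) = €3,470,588.2353
Discount to today: PV = €3,470,588.2353 / (1 + 0.077)^4 = €3,470,588.2353 / 1.345435 = €2,579,528.18

€2579528.18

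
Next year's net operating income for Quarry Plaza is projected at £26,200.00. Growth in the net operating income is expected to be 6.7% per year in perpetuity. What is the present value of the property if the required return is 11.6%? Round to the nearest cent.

£534693.88

Growing perpetuity: P = D₁ / (r − g) = £26,200.0000 / (0.116 − 0.067) = £534,693.88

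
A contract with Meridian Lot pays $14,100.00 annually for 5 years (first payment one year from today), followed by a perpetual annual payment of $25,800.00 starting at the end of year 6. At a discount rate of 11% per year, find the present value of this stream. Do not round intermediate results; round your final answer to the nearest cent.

$191303.46

PV of 5-year annuity: $14,100.00 × [1 − (1+0.11)^−5] / 0.11 = 52112.14795
Perpetuity value at year 5: $25,800.00 / 0.11 = 234545.45455
PV of perpetuity: 234545.45455 / (1+0.11)^5 = 139191.31149
Total PV = 52112.14795 + 139191.31149 = 191303.45944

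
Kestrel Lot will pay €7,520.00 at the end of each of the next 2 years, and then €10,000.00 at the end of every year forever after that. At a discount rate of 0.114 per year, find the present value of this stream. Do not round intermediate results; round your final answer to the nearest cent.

PV of 2-year annuity: €7,520.00 × [1 − (1+0.114)^−2] / 0.114 = 12810.09770
Perpetuity value at year 2: €10,000.00 / 0.114 = 87719.29825
PV of perpetuity: 87719.29825 / (1+0.114)^2 = 70684.59386
Total PV = 12810.09770 + 70684.59386 = 83494.69156

€83494.69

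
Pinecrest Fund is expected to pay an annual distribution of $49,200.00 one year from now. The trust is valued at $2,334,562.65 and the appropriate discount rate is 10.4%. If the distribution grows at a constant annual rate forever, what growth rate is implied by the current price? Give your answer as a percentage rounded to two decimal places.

P = D₁/(r−g) ⇒ g = r − D₁/P = 0.104 − $49,200.00/$2,334,562.65 = 0.082925

8.29%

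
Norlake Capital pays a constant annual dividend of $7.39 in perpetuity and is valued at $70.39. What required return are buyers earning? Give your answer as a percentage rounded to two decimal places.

P = C/r ⇒ r = C/P = $7.39/$70.39 = 0.104987

10.50%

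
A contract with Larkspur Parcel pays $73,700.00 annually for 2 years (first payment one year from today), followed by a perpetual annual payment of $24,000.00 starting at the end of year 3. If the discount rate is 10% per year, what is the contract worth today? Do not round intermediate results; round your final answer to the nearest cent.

PV of 2-year annuity: $73,700.00 × [1 − (1+0.1)^−2] / 0.1 = 127909.09091
Perpetuity value at year 2: $24,000.00 / 0.1 = 240000.00000
PV of perpetuity: 240000.00000 / (1+0.1)^2 = 198347.10744
Total PV = 127909.09091 + 198347.10744 = 326256.19835

$326256.20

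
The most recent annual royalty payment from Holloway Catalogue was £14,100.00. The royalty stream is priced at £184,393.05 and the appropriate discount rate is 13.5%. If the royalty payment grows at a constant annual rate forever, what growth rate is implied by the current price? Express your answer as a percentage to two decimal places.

P = D₀(1+g)/(r−g) ⇒ P(r−g) = D₀(1+g) ⇒ g(P+D₀) = P·r − D₀
g = (P·r − D₀)/(P + D₀) = (£184,393.05×0.135 − £14,100.00) / (£184,393.05 + £14,100.00) = 0.054375

5.44%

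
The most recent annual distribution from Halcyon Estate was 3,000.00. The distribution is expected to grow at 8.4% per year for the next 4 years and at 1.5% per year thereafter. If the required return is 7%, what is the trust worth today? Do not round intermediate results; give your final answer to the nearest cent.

70716.23

D_1 = 3252.00000
D_2 = 3525.16800
D_3 = 3821.28211
D_4 = 4142.26981
Terminal value at year 4: TV = D_4×(1+g_2)/(r−g_2) = 4204.40386/0.055 = 76443.70648
P_0 = D_1/(1+r)^1 + D_2/(1+r)^2 + D_3/(1+r)^3 + D_4/(1+r)^4 + TV/(1+r)^4
    = 3039.25234 + 3079.01825 + 3119.30448 + 3160.11780 + 58318.53767 = 70716.23054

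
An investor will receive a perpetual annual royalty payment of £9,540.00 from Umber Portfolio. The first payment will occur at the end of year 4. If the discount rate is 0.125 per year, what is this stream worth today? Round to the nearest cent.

£53601.98

Value at end of year 3: C / r = £9,540.00 / 0.125 = £76,320.0000
Discount to today: PV = £76,320.0000 / (1 + 0.125)^3 = £76,320.0000 / 1.423828 = £53,601.98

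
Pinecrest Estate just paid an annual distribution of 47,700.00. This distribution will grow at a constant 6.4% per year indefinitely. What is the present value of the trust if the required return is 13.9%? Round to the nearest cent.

676704.00

D₁ = D₀ × (1 + g) = 47,700.00 × 1.064 = 50,752.8000
Growing perpetuity: P = D₁ / (r − g) = 50,752.8000 / (0.139 − 0.064) = 676,704.00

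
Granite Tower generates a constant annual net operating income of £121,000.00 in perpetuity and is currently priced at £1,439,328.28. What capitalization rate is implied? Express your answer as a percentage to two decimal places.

P = C/r ⇒ r = C/P = £121,000.00/£1,439,328.28 = 0.084067

8.41%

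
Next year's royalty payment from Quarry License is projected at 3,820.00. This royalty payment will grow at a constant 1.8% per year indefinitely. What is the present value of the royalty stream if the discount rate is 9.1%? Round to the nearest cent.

Growing perpetuity: P = D₁ / (r − g) = 3,820.0000 / (0.091 − 0.018) = 52,328.77

52328.77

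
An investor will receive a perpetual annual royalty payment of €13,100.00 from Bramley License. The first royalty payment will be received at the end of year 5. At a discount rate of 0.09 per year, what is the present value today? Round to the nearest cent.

Value at end of year 4: C / r = €13,100.00 / 0.09 = €145,555.5556
Discount to today: PV = €145,555.5556 / (1 + 0.09)^4 = €145,555.5556 / 1.411582 = €103,115.23

€103115.23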